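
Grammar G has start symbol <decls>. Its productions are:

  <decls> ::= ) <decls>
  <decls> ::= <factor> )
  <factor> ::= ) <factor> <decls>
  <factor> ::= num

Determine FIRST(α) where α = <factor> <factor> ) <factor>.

{ ), num }

Add FIRST(<factor>) = { ), num }; <factor> is not nullable, stop.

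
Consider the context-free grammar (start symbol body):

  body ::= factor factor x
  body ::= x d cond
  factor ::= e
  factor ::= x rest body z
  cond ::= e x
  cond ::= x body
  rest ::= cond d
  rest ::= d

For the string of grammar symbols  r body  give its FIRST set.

{ r }

r is a terminal; add {r} and stop.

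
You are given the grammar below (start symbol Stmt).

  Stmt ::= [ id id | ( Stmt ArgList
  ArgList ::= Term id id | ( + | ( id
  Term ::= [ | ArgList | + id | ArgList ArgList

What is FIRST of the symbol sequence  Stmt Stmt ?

Add FIRST(Stmt) = { (, [ }; Stmt is not nullable, stop.

{ (, [ }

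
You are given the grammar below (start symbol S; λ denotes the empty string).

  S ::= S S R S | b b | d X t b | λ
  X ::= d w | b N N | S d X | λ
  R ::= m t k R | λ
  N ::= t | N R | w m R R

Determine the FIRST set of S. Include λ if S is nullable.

From S ::= S S R S: S, S, R, S nullable, take FIRST(S) ∪ FIRST(S) ∪ FIRST(R) ∪ FIRST(S) = { b, d, m }; also λ since the whole RHS is nullable.
S ::= b b contributes {b}.
S ::= d X t b contributes {d}.
S ::= λ contributes λ.
Union: FIRST(S) = { b, d, m, λ }.

{ b, d, m, λ }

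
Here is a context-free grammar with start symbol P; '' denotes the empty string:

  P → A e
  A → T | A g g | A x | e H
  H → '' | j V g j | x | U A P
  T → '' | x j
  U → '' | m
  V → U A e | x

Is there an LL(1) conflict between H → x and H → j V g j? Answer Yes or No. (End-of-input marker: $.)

No

FIRST(x) = { x } and FIRST(j V g j) = { j }.
The FIRST sets are disjoint and neither alternative is nullable — no conflict.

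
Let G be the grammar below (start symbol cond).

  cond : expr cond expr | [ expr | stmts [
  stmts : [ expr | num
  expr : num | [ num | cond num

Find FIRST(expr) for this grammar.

expr : num contributes {num}.
expr : [ num contributes {[}.
From expr : cond num: add FIRST(cond) = { [, num }.
Union: FIRST(expr) = { [, num }.

{ [, num }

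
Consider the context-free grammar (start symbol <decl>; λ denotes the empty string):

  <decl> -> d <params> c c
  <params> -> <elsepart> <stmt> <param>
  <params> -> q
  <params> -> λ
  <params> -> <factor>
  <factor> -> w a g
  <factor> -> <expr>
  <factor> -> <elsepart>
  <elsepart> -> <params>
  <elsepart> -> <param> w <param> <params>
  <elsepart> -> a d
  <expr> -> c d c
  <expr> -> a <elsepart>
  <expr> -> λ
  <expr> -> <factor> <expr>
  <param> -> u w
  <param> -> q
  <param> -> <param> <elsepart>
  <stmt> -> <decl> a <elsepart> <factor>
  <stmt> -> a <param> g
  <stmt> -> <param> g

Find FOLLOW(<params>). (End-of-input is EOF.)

{ a, c, d, g, q, u, w }

In <decl> -> d <params> c c: add FIRST(c c) = { c }.
In <elsepart> -> <params>: <params> is at the end, add FOLLOW(<elsepart>) = { a, c, d, g, q, u, w }.
In <elsepart> -> <param> w <param> <params>: <params> is at the end, add FOLLOW(<elsepart>) = { a, c, d, g, q, u, w }.
Union: FOLLOW(<params>) = { a, c, d, g, q, u, w }.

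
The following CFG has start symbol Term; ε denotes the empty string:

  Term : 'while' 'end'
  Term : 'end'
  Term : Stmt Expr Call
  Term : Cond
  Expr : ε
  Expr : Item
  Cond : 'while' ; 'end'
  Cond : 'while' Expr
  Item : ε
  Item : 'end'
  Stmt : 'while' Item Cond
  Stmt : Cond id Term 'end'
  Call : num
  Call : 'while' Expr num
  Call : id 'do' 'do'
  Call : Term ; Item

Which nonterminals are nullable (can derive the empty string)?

Directly nullable (have an ε-production): Expr, Item.
No other nonterminal has a production whose RHS symbols are all nullable.

{ Expr, Item }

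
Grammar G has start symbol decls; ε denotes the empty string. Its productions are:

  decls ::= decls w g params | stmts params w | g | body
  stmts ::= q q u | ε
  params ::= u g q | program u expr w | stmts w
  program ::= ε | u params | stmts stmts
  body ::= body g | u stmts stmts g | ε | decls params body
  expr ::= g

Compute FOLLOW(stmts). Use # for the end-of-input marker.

{ g, q, u, w }

In decls ::= stmts params w: add FIRST(params w) = { q, u, w }.
In params ::= stmts w: add FIRST(w) = { w }.
In program ::= stmts stmts: add FIRST(stmts)\{ε} = { q }.
  Since stmts is nullable, also add FOLLOW(program) = { u }.
In program ::= stmts stmts: stmts is at the end, add FOLLOW(program) = { u }.
In body ::= u stmts stmts g: add FIRST(stmts g) = { g, q }.
In body ::= u stmts stmts g: add FIRST(g) = { g }.
Union: FOLLOW(stmts) = { g, q, u, w }.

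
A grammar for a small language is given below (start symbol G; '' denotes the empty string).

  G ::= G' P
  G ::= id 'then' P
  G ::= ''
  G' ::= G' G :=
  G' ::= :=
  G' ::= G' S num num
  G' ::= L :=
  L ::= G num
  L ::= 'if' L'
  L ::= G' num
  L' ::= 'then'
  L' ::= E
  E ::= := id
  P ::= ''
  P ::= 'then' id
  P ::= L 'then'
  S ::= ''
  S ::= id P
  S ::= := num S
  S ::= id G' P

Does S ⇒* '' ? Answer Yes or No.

Yes

S has an ''-production, so S ⇒ ''.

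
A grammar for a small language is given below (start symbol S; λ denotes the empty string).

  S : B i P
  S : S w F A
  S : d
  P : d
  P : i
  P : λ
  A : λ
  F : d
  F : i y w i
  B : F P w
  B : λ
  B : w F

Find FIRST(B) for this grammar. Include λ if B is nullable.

{ d, i, w, λ }

From B : F P w: add FIRST(F) = { d, i }.
B : λ contributes λ.
B : w F contributes {w}.
Union: FIRST(B) = { d, i, w, λ }.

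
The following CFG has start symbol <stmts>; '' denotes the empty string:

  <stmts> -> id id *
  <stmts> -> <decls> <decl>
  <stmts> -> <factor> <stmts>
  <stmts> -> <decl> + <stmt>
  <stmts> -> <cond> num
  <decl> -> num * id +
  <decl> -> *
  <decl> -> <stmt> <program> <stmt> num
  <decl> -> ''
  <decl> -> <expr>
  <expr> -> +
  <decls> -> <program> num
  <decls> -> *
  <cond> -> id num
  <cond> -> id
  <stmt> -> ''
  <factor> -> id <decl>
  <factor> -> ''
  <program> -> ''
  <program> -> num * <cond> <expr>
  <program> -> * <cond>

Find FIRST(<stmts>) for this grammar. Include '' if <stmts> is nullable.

<stmts> -> id id * contributes {id}.
From <stmts> -> <decls> <decl>: add FIRST(<decls>) = { *, num }.
From <stmts> -> <factor> <stmts>: <factor> nullable, take FIRST(<factor>) ∪ FIRST(<stmts>) = { *, +, id, num }.
From <stmts> -> <decl> + <stmt>: <decl> nullable, take FIRST(<decl>) ∪ {+} = { *, +, num }.
From <stmts> -> <cond> num: add FIRST(<cond>) = { id }.
Union: FIRST(<stmts>) = { *, +, id, num }.

{ *, +, id, num }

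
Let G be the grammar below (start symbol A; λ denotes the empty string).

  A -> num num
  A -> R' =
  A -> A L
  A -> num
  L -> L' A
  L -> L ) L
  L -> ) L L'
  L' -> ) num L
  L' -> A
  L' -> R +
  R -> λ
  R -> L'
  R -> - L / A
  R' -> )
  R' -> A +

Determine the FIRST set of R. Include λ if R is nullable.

{ ), +, -, num, λ }

R -> λ contributes λ.
From R -> L': add FIRST(L') = { ), +, -, num }.
R -> - L / A contributes {-}.
Union: FIRST(R) = { ), +, -, num, λ }.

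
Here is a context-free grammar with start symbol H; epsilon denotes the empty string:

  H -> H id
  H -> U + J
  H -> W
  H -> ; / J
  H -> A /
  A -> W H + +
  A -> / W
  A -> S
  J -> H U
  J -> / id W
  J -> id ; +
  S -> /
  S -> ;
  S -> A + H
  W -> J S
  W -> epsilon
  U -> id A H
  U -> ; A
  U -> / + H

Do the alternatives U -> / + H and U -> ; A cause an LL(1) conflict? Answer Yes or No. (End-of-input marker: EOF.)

No

FIRST(/ + H) = { / } and FIRST(; A) = { ; }.
The FIRST sets are disjoint and neither alternative is nullable — no conflict.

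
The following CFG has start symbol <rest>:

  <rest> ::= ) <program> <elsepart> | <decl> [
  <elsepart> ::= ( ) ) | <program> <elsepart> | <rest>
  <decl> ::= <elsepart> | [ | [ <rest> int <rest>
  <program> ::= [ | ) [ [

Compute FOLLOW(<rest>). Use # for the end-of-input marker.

{ #, [, int }

<rest> is the start symbol, so # ∈ FOLLOW(<rest>).
In <elsepart> ::= <rest>: <rest> is at the end, add FOLLOW(<elsepart>) = { #, [, int }.
In <decl> ::= [ <rest> int <rest>: add FIRST(int <rest>) = { int }.
In <decl> ::= [ <rest> int <rest>: <rest> is at the end, add FOLLOW(<decl>) = { [ }.
Union: FOLLOW(<rest>) = { #, [, int }.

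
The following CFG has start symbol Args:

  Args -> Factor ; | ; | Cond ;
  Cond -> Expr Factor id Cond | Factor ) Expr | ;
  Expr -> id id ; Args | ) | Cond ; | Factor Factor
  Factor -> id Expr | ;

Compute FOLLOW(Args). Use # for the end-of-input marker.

{ #, ), ;, id }

Args is the start symbol, so # ∈ FOLLOW(Args).
In Expr -> id id ; Args: Args is at the end, add FOLLOW(Expr) = { ), ;, id }.
Union: FOLLOW(Args) = { #, ), ;, id }.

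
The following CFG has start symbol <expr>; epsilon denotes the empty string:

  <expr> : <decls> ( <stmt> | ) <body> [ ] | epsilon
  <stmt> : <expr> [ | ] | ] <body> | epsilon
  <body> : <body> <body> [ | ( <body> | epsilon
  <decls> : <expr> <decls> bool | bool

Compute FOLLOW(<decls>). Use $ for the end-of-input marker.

In <expr> : <decls> ( <stmt>: add FIRST(( <stmt>) = { ( }.
In <decls> : <expr> <decls> bool: add FIRST(bool) = { bool }.
Union: FOLLOW(<decls>) = { (, bool }.

{ (, bool }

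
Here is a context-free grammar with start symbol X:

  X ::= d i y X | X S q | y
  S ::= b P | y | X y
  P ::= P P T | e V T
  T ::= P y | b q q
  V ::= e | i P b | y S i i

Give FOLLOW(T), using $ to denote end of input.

{ b, e, i, q, y }

In P ::= P P T: T is at the end, add FOLLOW(P) = { b, e, i, q, y }.
In P ::= e V T: T is at the end, add FOLLOW(P) = { b, e, i, q, y }.
Union: FOLLOW(T) = { b, e, i, q, y }.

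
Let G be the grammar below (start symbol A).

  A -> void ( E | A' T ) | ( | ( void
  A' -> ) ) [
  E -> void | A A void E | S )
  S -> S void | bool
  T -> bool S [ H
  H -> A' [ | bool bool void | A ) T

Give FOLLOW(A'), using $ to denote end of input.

{ [, bool }

In A -> A' T ): add FIRST(T )) = { bool }.
In H -> A' [: add FIRST([) = { [ }.
Union: FOLLOW(A') = { [, bool }.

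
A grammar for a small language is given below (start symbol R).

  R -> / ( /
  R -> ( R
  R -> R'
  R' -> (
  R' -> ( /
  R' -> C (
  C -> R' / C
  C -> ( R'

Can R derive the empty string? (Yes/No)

No

No nonterminal in this grammar is nullable.
No production of R has an RHS whose symbols are all nullable, so R is not nullable.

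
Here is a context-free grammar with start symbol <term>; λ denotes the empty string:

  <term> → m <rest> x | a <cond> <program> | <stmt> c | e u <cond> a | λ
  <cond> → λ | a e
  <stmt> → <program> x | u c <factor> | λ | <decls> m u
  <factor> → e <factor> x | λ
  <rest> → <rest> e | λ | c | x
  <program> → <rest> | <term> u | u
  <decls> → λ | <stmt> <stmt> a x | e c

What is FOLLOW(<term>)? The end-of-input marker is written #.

<term> is the start symbol, so # ∈ FOLLOW(<term>).
In <program> → <term> u: add FIRST(u) = { u }.
Union: FOLLOW(<term>) = { #, u }.

{ #, u }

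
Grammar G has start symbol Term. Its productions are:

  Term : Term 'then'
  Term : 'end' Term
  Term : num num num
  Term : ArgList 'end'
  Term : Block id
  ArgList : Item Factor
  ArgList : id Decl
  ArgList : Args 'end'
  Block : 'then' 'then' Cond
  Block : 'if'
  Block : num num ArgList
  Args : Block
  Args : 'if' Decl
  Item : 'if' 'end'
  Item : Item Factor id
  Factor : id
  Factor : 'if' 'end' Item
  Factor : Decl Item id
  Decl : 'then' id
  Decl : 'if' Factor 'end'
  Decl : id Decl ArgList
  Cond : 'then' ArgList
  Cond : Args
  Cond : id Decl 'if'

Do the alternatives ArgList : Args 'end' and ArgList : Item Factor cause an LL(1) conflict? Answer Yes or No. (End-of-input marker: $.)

FIRST(Args 'end') = { 'if', 'then', num } and FIRST(Item Factor) = { 'if' }.
Both contain 'if', so the two alternatives are not disjoint — LL(1) conflict.

Yes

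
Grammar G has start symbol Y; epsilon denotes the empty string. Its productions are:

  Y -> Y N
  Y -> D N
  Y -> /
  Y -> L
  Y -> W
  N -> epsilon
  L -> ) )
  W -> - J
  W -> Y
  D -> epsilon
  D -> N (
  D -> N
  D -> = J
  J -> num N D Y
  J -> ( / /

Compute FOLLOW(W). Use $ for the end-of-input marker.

{ $, (, ), -, /, = }

In Y -> W: W is at the end, add FOLLOW(Y) = { $, (, ), -, /, = }.
Union: FOLLOW(W) = { $, (, ), -, /, = }.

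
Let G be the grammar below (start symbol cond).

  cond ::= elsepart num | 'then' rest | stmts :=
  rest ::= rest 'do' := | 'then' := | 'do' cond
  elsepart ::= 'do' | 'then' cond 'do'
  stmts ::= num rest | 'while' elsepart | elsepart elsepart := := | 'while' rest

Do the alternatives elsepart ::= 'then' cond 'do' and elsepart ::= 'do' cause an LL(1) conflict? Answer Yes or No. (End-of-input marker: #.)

No

FIRST('then' cond 'do') = { 'then' } and FIRST('do') = { 'do' }.
The FIRST sets are disjoint and neither alternative is nullable — no conflict.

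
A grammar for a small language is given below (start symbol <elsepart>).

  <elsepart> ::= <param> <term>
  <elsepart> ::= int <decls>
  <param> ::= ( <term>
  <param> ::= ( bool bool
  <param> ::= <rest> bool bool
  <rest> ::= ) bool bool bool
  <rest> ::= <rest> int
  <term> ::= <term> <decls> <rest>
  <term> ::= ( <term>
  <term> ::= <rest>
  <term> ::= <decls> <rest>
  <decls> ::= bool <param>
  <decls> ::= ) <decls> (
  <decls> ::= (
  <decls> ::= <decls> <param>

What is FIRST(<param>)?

<param> ::= ( <term> contributes {(}.
<param> ::= ( bool bool contributes {(}.
From <param> ::= <rest> bool bool: add FIRST(<rest>) = { ) }.
Union: FIRST(<param>) = { (, ) }.

{ (, ) }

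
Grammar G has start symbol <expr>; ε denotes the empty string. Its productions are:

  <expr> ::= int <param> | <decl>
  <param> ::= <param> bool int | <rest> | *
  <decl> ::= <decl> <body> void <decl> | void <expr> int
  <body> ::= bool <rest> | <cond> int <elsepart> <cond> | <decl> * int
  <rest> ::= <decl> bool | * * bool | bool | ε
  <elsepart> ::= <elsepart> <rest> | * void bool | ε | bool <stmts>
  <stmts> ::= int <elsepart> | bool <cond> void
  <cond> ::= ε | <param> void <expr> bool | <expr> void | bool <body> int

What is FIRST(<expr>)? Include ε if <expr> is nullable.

<expr> ::= int <param> contributes {int}.
From <expr> ::= <decl>: add FIRST(<decl>) = { void }.
Union: FIRST(<expr>) = { int, void }.

{ int, void }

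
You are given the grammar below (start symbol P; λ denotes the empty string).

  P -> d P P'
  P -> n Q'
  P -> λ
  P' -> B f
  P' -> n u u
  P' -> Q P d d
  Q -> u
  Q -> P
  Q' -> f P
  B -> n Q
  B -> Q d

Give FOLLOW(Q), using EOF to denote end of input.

{ d, f, n }

In P' -> Q P d d: add FIRST(P d d) = { d, n }.
In B -> n Q: Q is at the end, add FOLLOW(B) = { f }.
In B -> Q d: add FIRST(d) = { d }.
Union: FOLLOW(Q) = { d, f, n }.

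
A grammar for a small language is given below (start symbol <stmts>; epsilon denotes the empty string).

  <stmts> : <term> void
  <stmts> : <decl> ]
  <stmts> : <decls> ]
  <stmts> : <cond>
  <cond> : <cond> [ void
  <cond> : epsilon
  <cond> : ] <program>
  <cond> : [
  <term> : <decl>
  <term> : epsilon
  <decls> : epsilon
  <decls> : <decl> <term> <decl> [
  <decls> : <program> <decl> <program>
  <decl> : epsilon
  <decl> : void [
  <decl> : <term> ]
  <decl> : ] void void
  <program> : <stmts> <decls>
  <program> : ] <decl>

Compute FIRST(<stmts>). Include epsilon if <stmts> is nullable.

From <stmts> : <term> void: <term> nullable, take FIRST(<term>) ∪ {void} = { ], void }.
From <stmts> : <decl> ]: <decl> nullable, take FIRST(<decl>) ∪ {]} = { ], void }.
From <stmts> : <decls> ]: <decls> nullable, take FIRST(<decls>) ∪ {]} = { [, ], void }.
From <stmts> : <cond>: add FIRST(<cond>) = { [, ], epsilon } (including epsilon since <cond> is nullable).
Union: FIRST(<stmts>) = { [, ], void, epsilon }.

{ [, ], void, epsilon }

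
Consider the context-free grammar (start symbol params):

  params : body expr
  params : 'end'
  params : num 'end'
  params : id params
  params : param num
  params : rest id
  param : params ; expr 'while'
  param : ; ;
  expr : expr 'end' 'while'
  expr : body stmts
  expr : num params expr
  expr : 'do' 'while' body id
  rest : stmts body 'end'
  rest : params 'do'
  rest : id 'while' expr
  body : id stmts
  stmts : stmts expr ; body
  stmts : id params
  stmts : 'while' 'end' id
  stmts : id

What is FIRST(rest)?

From rest : stmts body 'end': add FIRST(stmts) = { 'while', id }.
From rest : params 'do': add FIRST(params) = { 'end', 'while', ;, id, num }.
rest : id 'while' expr contributes {id}.
Union: FIRST(rest) = { 'end', 'while', ;, id, num }.

{ 'end', 'while', ;, id, num }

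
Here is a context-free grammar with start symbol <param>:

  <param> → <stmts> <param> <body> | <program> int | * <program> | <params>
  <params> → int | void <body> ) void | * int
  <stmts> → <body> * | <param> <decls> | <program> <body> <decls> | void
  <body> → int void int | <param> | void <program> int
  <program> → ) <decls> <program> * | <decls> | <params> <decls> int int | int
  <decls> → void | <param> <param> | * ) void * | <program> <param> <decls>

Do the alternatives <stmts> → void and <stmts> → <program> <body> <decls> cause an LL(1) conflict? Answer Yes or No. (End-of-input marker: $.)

FIRST(void) = { void } and FIRST(<program> <body> <decls>) = { ), *, int, void }.
Both contain void, so the two alternatives are not disjoint — LL(1) conflict.

Yes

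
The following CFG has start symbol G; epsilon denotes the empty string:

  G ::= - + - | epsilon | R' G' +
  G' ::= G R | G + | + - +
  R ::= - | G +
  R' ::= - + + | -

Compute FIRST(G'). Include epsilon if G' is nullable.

{ +, - }

From G' ::= G R: G nullable, take FIRST(G) ∪ FIRST(R) = { +, - }.
From G' ::= G +: G nullable, take FIRST(G) ∪ {+} = { +, - }.
G' ::= + - + contributes {+}.
Union: FIRST(G') = { +, - }.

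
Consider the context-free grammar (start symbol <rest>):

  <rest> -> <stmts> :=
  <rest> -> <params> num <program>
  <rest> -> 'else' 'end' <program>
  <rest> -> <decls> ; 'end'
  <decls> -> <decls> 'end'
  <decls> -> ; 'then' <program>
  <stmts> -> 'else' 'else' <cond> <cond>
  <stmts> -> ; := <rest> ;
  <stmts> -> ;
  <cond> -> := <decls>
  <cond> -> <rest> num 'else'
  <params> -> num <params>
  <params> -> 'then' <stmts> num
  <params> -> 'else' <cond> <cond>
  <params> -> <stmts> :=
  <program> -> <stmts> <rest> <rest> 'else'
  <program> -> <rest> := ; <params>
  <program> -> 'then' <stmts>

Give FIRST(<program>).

{ 'else', 'then', ;, num }

From <program> -> <stmts> <rest> <rest> 'else': add FIRST(<stmts>) = { 'else', ; }.
From <program> -> <rest> := ; <params>: add FIRST(<rest>) = { 'else', 'then', ;, num }.
<program> -> 'then' <stmts> contributes {'then'}.
Union: FIRST(<program>) = { 'else', 'then', ;, num }.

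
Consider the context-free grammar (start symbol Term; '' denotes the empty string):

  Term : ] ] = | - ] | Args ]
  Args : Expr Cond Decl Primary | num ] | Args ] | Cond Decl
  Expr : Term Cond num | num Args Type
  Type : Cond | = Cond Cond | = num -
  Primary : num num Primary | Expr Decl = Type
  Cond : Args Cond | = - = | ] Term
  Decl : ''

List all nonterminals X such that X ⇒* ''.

{ Decl }

Directly nullable (have an ''-production): Decl.
No other nonterminal has a production whose RHS symbols are all nullable.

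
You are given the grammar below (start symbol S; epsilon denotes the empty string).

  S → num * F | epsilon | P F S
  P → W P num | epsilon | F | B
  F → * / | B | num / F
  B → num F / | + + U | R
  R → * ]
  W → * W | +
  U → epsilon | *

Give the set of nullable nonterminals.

Directly nullable (have an epsilon-production): S, P, U.
No other nonterminal has a production whose RHS symbols are all nullable.

{ P, S, U }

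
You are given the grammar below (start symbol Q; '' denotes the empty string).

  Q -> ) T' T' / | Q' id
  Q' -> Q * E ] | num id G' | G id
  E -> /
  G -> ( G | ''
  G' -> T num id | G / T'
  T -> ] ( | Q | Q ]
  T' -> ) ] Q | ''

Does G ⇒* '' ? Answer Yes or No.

G has an ''-production, so G ⇒ ''.

Yes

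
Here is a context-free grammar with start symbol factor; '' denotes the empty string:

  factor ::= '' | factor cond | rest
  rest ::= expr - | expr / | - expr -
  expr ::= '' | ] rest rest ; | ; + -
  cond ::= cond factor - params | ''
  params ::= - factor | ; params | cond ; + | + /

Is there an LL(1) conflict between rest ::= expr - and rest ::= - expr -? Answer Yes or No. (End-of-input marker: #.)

Yes

FIRST(expr -) = { -, ;, ] } and FIRST(- expr -) = { - }.
Both contain -, so the two alternatives are not disjoint — LL(1) conflict.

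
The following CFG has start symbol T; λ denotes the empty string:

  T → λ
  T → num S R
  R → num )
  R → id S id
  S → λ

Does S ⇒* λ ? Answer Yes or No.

Yes

S has an λ-production, so S ⇒ λ.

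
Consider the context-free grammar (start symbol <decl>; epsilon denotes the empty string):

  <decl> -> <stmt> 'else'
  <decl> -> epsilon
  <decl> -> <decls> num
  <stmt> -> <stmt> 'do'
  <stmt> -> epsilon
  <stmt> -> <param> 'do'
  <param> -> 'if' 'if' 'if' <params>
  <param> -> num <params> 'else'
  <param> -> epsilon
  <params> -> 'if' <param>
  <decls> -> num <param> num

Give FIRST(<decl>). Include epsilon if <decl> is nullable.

{ 'do', 'else', 'if', num, epsilon }

From <decl> -> <stmt> 'else': <stmt> nullable, take FIRST(<stmt>) ∪ {'else'} = { 'do', 'else', 'if', num }.
<decl> -> epsilon contributes epsilon.
From <decl> -> <decls> num: add FIRST(<decls>) = { num }.
Union: FIRST(<decl>) = { 'do', 'else', 'if', num, epsilon }.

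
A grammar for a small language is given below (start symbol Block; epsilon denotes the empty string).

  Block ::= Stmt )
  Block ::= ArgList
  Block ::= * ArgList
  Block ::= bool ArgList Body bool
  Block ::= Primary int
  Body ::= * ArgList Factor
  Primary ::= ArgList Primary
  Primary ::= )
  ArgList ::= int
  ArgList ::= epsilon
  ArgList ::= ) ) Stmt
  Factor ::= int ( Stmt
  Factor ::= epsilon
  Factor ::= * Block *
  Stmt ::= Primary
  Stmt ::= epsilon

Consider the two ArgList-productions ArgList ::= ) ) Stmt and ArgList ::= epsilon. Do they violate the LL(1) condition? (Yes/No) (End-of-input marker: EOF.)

Yes

FIRST() ) Stmt) = { ) } and FIRST(epsilon) = { epsilon }.
The second alternative is nullable and FOLLOW(ArgList) = { EOF, ), *, bool, int } shares ) with FIRST of the first — conflict.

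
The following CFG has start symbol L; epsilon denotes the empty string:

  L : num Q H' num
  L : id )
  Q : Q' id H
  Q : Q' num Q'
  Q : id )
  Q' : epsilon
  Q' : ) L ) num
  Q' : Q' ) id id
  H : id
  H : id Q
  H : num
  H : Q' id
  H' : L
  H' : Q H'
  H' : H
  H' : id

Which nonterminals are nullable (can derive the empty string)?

Directly nullable (have an epsilon-production): Q'.
No other nonterminal has a production whose RHS symbols are all nullable.

{ Q' }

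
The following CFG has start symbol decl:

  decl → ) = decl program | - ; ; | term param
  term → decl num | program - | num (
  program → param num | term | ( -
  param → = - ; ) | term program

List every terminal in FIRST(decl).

decl → ) = decl program contributes {)}.
decl → - ; ; contributes {-}.
From decl → term param: add FIRST(term) = { (, ), -, =, num }.
Union: FIRST(decl) = { (, ), -, =, num }.

{ (, ), -, =, num }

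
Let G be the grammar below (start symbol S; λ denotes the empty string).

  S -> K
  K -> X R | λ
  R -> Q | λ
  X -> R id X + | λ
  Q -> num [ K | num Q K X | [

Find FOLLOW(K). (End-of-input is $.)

{ $, [, id, num }

In S -> K: K is at the end, add FOLLOW(S) = { $ }.
In Q -> num [ K: K is at the end, add FOLLOW(Q) = { $, [, id, num }.
In Q -> num Q K X: add FIRST(X)\{λ} = { [, id, num }.
  Since X is nullable, also add FOLLOW(Q) = { $, [, id, num }.
Union: FOLLOW(K) = { $, [, id, num }.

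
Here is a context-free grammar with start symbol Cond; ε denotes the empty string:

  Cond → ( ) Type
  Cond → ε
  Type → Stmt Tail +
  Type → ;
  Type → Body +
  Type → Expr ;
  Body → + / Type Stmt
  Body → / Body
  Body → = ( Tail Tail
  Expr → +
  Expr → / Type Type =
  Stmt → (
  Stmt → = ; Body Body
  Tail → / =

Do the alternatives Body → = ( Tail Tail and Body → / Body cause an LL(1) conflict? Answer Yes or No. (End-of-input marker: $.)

No

FIRST(= ( Tail Tail) = { = } and FIRST(/ Body) = { / }.
The FIRST sets are disjoint and neither alternative is nullable — no conflict.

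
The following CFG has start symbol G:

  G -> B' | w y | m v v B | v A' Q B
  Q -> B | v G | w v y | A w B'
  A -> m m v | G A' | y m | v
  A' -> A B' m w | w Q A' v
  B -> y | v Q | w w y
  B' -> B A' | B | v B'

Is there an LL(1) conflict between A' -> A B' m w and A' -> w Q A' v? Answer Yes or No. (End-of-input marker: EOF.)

FIRST(A B' m w) = { m, v, w, y } and FIRST(w Q A' v) = { w }.
Both contain w, so the two alternatives are not disjoint — LL(1) conflict.

Yes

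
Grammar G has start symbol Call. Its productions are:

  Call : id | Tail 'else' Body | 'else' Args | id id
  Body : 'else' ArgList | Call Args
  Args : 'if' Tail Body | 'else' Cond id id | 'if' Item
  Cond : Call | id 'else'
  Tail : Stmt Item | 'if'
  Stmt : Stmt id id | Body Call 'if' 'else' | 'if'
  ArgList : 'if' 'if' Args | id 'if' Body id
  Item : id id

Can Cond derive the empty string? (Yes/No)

No

No nonterminal in this grammar is nullable.
No production of Cond has an RHS whose symbols are all nullable, so Cond is not nullable.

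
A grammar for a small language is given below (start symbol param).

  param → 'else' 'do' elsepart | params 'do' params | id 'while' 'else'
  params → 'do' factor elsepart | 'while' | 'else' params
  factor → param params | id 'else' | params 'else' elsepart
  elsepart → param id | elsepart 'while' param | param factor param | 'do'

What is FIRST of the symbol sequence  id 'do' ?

{ id }

id is a terminal; add {id} and stop.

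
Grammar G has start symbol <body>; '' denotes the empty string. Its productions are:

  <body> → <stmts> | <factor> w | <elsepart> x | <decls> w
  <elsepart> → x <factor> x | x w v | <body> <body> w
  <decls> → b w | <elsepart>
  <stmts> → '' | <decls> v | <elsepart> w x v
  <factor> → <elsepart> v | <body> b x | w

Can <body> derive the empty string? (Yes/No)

<body> → <stmts> and each of <stmts> is nullable, so <body> ⇒* ''.

Yes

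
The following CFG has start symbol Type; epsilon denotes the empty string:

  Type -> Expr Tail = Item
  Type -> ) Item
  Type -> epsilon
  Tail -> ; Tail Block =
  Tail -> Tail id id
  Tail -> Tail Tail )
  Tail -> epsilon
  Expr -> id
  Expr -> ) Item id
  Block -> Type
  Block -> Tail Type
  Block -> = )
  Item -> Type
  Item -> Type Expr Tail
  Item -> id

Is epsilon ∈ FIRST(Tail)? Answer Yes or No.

Tail has an epsilon-production, so Tail ⇒ epsilon.

Yes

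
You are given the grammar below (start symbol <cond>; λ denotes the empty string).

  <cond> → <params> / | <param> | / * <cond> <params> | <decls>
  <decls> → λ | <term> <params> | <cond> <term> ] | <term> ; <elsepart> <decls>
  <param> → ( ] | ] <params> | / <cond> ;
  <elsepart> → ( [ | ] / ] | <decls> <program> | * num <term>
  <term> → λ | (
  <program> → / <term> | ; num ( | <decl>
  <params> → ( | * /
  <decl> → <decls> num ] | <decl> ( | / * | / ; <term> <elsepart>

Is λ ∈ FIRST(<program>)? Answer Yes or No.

No

Nullable nonterminals: <cond>, <decls>, <term>.
No production of <program> has an RHS whose symbols are all nullable, so <program> is not nullable.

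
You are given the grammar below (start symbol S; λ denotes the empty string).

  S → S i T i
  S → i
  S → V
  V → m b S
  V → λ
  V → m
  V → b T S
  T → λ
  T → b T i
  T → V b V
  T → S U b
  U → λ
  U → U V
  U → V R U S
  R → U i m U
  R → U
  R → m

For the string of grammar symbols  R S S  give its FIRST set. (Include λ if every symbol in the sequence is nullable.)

Add FIRST(R)\{λ} = { b, i, m }; R is nullable, continue.
Add FIRST(S)\{λ} = { b, i, m }; S is nullable, continue.
Add FIRST(S)\{λ} = { b, i, m }; S is nullable, continue.
Every symbol is nullable, so include λ.

{ b, i, m, λ }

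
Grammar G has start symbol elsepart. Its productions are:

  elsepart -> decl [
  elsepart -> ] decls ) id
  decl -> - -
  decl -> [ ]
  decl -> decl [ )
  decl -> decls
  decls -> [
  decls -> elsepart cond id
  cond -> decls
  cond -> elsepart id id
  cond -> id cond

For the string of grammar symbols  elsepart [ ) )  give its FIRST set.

{ -, [, ] }

Add FIRST(elsepart) = { -, [, ] }; elsepart is not nullable, stop.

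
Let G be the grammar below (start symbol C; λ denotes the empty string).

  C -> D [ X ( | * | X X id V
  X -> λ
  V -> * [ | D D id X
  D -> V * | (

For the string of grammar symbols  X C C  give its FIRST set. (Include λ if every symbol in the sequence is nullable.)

{ (, *, id }

Add FIRST(X)\{λ} = {  }; X is nullable, continue.
Add FIRST(C) = { (, *, id }; C is not nullable, stop.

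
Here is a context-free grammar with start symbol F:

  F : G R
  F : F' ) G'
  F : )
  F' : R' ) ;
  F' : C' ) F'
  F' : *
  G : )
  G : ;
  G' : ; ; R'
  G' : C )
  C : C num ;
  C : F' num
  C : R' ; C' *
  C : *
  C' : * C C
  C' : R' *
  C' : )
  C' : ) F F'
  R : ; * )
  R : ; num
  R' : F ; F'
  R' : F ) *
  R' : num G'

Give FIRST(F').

{ ), *, ;, num }

From F' : R' ) ;: add FIRST(R') = { ), *, ;, num }.
From F' : C' ) F': add FIRST(C') = { ), *, ;, num }.
F' : * contributes {*}.
Union: FIRST(F') = { ), *, ;, num }.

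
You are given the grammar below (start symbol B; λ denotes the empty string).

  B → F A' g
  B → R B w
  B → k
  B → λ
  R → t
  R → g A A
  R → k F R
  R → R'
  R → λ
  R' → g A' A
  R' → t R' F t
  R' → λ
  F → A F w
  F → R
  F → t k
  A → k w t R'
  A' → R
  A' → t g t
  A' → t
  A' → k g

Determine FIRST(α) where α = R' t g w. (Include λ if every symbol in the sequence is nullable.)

{ g, t }

Add FIRST(R')\{λ} = { g, t }; R' is nullable, continue.
t is a terminal; add {t} and stop.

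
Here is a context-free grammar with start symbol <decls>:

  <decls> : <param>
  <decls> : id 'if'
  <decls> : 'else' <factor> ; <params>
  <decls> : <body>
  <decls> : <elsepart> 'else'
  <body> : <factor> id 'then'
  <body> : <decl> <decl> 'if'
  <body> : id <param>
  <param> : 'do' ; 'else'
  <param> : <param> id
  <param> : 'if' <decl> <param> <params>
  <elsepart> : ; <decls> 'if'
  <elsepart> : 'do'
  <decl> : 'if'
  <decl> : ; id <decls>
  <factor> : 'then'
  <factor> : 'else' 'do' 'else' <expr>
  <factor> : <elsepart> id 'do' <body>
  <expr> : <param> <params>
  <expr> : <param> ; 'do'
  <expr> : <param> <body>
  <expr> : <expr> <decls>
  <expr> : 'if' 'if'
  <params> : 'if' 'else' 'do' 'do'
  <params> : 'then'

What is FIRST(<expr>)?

{ 'do', 'if' }

From <expr> : <param> <params>: add FIRST(<param>) = { 'do', 'if' }.
From <expr> : <param> ; 'do': add FIRST(<param>) = { 'do', 'if' }.
From <expr> : <param> <body>: add FIRST(<param>) = { 'do', 'if' }.
From <expr> : <expr> <decls>: add FIRST(<expr>) = { 'do', 'if' }.
<expr> : 'if' 'if' contributes {'if'}.
Union: FIRST(<expr>) = { 'do', 'if' }.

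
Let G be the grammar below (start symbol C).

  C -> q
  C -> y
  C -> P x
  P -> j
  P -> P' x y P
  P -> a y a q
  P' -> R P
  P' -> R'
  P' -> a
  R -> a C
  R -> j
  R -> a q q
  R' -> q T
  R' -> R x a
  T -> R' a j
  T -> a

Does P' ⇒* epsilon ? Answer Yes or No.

No nonterminal in this grammar is nullable.
No production of P' has an RHS whose symbols are all nullable, so P' is not nullable.

No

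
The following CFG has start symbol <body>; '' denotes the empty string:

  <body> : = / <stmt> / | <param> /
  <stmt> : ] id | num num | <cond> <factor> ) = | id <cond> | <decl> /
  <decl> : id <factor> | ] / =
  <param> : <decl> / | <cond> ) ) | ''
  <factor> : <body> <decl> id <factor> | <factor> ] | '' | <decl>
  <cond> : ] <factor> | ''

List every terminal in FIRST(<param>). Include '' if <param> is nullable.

From <param> : <decl> /: add FIRST(<decl>) = { ], id }.
From <param> : <cond> ) ): <cond> nullable, take FIRST(<cond>) ∪ {)} = { ), ] }.
<param> : '' contributes ''.
Union: FIRST(<param>) = { ), ], id, '' }.

{ ), ], id, '' }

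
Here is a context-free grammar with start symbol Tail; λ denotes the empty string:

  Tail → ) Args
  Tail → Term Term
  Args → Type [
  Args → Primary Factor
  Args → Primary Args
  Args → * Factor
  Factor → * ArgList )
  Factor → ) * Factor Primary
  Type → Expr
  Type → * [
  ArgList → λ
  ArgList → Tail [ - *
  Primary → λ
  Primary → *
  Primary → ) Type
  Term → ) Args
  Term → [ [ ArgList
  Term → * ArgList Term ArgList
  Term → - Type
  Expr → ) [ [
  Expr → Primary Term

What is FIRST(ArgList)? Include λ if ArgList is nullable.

ArgList → λ contributes λ.
From ArgList → Tail [ - *: add FIRST(Tail) = { ), *, -, [ }.
Union: FIRST(ArgList) = { ), *, -, [, λ }.

{ ), *, -, [, λ }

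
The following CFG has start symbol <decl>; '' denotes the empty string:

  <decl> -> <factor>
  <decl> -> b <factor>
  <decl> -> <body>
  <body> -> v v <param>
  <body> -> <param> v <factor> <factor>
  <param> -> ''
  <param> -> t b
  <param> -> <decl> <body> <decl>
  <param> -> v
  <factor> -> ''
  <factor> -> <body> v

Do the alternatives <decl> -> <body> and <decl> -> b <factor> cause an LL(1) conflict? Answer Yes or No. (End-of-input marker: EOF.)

FIRST(<body>) = { b, t, v } and FIRST(b <factor>) = { b }.
Both contain b, so the two alternatives are not disjoint — LL(1) conflict.

Yes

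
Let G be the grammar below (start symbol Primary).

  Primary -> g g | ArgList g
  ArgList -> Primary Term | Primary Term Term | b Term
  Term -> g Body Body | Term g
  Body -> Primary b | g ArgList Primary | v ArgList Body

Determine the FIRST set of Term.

Term -> g Body Body contributes {g}.
From Term -> Term g: add FIRST(Term) = { g }.
Union: FIRST(Term) = { g }.

{ g }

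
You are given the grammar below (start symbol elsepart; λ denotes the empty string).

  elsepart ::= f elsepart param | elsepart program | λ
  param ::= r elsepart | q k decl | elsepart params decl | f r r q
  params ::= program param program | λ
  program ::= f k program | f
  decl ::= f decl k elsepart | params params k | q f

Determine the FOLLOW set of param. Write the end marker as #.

In elsepart ::= f elsepart param: param is at the end, add FOLLOW(elsepart) = { #, f, k, q, r }.
In params ::= program param program: add FIRST(program) = { f }.
Union: FOLLOW(param) = { #, f, k, q, r }.

{ #, f, k, q, r }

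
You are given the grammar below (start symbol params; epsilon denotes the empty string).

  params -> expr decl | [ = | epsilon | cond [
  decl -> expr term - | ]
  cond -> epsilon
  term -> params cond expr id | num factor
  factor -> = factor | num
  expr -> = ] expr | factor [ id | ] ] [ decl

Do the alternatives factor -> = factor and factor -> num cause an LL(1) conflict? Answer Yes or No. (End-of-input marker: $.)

FIRST(= factor) = { = } and FIRST(num) = { num }.
The FIRST sets are disjoint and neither alternative is nullable — no conflict.

No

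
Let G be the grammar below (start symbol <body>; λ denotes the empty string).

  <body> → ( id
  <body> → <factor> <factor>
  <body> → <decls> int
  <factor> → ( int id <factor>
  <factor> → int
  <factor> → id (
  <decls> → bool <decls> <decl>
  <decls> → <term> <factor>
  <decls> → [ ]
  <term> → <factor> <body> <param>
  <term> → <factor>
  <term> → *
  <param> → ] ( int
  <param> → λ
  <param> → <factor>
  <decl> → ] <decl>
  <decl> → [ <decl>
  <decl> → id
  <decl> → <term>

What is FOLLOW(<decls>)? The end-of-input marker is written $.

{ (, *, [, ], id, int }

In <body> → <decls> int: add FIRST(int) = { int }.
In <decls> → bool <decls> <decl>: add FIRST(<decl>) = { (, *, [, ], id, int }.
Union: FOLLOW(<decls>) = { (, *, [, ], id, int }.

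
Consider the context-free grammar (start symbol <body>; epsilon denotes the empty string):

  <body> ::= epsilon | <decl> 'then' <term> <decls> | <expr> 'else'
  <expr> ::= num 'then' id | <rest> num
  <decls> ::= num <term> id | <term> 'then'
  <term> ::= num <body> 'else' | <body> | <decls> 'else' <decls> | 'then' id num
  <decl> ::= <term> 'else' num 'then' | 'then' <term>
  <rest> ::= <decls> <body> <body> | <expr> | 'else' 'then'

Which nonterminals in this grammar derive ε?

Directly nullable (have an epsilon-production): <body>.
<term> ::= <body> with every symbol nullable, so <term> is nullable.
No other nonterminal has a production whose RHS symbols are all nullable.

{ <body>, <term> }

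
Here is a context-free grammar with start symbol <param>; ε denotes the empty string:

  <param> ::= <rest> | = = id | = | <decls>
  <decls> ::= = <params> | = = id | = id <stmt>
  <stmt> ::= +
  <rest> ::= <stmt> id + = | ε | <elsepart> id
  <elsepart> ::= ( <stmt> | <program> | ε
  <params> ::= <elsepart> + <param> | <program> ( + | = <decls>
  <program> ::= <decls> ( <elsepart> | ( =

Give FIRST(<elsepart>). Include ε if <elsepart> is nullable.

{ (, =, ε }

<elsepart> ::= ( <stmt> contributes {(}.
From <elsepart> ::= <program>: add FIRST(<program>) = { (, = }.
<elsepart> ::= ε contributes ε.
Union: FIRST(<elsepart>) = { (, =, ε }.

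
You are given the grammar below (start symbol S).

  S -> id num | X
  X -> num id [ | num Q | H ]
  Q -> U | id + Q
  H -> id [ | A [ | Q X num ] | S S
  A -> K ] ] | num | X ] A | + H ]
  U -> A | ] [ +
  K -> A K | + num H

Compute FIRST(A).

From A -> K ] ]: add FIRST(K) = { +, ], id, num }.
A -> num contributes {num}.
From A -> X ] A: add FIRST(X) = { +, ], id, num }.
A -> + H ] contributes {+}.
Union: FIRST(A) = { +, ], id, num }.

{ +, ], id, num }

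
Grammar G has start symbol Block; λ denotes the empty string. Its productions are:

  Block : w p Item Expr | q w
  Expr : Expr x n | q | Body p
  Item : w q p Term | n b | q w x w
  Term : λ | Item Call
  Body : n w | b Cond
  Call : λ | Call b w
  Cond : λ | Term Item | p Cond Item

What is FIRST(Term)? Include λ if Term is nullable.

{ n, q, w, λ }

Term : λ contributes λ.
From Term : Item Call: add FIRST(Item) = { n, q, w }.
Union: FIRST(Term) = { n, q, w, λ }.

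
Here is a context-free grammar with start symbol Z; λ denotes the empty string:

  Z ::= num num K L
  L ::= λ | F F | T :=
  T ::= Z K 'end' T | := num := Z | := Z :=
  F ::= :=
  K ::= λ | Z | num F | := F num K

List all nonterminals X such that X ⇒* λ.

{ K, L }

Directly nullable (have an λ-production): L, K.
No other nonterminal has a production whose RHS symbols are all nullable.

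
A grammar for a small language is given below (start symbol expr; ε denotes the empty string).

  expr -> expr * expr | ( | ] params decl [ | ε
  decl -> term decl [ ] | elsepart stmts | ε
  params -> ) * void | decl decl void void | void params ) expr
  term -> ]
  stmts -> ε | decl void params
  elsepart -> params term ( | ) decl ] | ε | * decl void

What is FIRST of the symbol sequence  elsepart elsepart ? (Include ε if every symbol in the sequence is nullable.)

Add FIRST(elsepart)\{ε} = { ), *, ], void }; elsepart is nullable, continue.
Add FIRST(elsepart)\{ε} = { ), *, ], void }; elsepart is nullable, continue.
Every symbol is nullable, so include ε.

{ ), *, ], void, ε }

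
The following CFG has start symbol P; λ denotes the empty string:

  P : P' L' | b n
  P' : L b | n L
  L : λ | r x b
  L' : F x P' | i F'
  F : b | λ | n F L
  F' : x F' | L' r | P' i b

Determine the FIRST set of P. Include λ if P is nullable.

{ b, n, r }

From P : P' L': add FIRST(P') = { b, n, r }.
P : b n contributes {b}.
Union: FIRST(P) = { b, n, r }.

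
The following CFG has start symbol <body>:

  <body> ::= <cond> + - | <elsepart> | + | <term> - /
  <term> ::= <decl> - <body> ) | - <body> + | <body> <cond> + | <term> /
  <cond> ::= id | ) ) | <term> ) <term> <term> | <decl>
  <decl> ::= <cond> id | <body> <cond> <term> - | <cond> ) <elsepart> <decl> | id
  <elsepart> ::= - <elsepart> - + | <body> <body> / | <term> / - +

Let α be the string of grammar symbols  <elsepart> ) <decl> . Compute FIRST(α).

Add FIRST(<elsepart>) = { ), +, -, id }; <elsepart> is not nullable, stop.

{ ), +, -, id }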